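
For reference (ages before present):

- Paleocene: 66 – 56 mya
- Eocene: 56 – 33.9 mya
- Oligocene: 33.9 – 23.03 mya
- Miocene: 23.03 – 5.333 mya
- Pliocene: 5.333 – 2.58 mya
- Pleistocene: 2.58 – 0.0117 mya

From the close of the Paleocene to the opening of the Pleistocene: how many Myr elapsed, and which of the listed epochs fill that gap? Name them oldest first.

53.42 million years; Eocene, Oligocene, Miocene, Pliocene

The Paleocene closes at 56 Ma and the Pleistocene opens at 2.58 Ma, so the interval is 56 − 2.58 = 53.42 Myr.
An epoch fits inside if it starts at or after 56 Ma and ends at or before 2.58 Ma; oldest first that gives Eocene, Oligocene, Miocene, Pliocene.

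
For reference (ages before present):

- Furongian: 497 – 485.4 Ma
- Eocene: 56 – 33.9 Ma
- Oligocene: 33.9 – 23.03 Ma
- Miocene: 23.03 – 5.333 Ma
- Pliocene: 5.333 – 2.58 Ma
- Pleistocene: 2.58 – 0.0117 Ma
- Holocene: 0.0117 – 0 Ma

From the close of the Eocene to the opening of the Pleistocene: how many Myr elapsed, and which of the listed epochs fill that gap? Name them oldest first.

The Eocene closes at 33.9 Ma and the Pleistocene opens at 2.58 Ma, so the interval is 33.9 − 2.58 = 31.32 Myr.
An epoch fits inside if it starts at or after 33.9 Ma and ends at or before 2.58 Ma; oldest first that gives Oligocene, Miocene, Pliocene.

31.32 million years; Oligocene, Miocene, Pliocene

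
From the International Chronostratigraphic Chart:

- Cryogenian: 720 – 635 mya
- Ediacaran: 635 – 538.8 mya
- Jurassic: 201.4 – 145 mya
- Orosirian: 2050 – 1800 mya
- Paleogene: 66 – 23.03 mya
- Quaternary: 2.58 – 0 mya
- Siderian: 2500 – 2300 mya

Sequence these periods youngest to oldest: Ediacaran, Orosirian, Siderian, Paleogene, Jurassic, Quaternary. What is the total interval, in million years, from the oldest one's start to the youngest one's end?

Start ages (Ma): Siderian 2500, Orosirian 2050, Ediacaran 635, Jurassic 201.4, Paleogene 66, Quaternary 2.58.
Ordered youngest to oldest: Quaternary, Paleogene, Jurassic, Ediacaran, Orosirian, Siderian.
Span = 2500 − 0 = 2500 Myr.

Quaternary, Paleogene, Jurassic, Ediacaran, Orosirian, Siderian; total span 2500 Myr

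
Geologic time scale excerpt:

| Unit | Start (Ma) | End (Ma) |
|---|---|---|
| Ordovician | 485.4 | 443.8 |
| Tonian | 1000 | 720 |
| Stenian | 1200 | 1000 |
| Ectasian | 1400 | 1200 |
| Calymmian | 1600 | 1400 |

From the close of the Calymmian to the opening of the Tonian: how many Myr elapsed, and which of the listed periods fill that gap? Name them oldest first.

End of Calymmian = 1400 Ma; start of Tonian = 1000 Ma.
Gap = 1400 − 1000 = 400 Myr.
Periods wholly inside 1400–1000 Ma: Ectasian (1400–1200), Stenian (1200–1000).

400 million years; Ectasian, Stenian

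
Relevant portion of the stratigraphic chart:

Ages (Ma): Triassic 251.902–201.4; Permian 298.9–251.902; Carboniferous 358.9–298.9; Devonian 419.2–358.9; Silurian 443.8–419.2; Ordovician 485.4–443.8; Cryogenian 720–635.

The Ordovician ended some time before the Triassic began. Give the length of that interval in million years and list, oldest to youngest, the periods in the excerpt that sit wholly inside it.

End of Ordovician = 443.8 Ma; start of Triassic = 251.902 Ma.
Gap = 443.8 − 251.902 = 191.898 Myr.
Periods wholly inside 443.8–251.902 Ma: Silurian (443.8–419.2), Devonian (419.2–358.9), Carboniferous (358.9–298.9), Permian (298.9–251.902).

191.898 million years; Silurian, Devonian, Carboniferous, Permian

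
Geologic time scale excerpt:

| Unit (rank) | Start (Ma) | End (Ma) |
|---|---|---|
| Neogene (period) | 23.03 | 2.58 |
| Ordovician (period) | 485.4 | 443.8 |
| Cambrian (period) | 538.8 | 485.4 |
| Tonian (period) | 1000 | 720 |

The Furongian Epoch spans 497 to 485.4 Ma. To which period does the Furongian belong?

Cambrian

The Furongian (497–485.4 Ma) lies entirely within 538.8–485.4 Ma, the Cambrian Period.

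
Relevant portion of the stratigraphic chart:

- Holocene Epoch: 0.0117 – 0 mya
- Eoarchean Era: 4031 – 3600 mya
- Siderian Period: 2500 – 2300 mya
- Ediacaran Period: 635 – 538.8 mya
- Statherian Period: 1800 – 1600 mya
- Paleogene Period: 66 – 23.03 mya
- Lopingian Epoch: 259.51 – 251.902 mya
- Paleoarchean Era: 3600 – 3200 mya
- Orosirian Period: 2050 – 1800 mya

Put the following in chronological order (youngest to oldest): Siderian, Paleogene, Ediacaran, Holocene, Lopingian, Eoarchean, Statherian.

The oldest of these is Eoarchean (starts 4031 Ma) and the youngest is Holocene (ends 0 Ma).
In between, by decreasing start age: Siderian (2500), Statherian (1800), Ediacaran (635), Lopingian (259.51), Paleogene (66).
Listing youngest first means reversing that sequence.

Holocene, Paleogene, Lopingian, Ediacaran, Statherian, Siderian, Eoarchean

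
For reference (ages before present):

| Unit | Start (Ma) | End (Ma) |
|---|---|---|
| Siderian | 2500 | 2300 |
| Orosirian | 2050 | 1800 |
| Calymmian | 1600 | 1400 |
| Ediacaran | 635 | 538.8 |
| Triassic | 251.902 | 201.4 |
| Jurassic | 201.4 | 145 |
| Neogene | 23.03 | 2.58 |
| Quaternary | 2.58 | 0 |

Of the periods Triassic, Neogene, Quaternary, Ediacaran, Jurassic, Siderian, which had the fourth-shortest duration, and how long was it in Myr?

Durations: Triassic 50.502; Neogene 20.45; Quaternary 2.58; Ediacaran 96.2; Jurassic 56.4; Siderian 200 Myr.
Sorted shortest-first: Quaternary (2.58), Neogene (20.45), Triassic (50.502), Jurassic (56.4), Ediacaran (96.2), Siderian (200).
The fourth shortest is Jurassic at 56.4 Myr.

Jurassic, 56.4 million years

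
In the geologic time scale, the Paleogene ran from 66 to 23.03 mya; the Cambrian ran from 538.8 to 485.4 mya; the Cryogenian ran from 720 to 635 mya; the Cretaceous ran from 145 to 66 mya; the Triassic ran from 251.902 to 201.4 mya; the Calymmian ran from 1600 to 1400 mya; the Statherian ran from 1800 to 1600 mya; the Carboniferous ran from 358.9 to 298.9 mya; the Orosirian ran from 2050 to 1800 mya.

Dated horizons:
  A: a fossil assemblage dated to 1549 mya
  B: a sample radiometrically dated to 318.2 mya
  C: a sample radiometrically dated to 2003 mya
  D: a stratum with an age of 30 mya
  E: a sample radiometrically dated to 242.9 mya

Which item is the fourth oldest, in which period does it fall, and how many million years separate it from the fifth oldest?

Sorted oldest-first by Ma: C (2003), A (1549), B (318.2), E (242.9), D (30).
The fourth oldest is E at 242.9 Ma, which lies in 251.902–201.4 Ma: the Triassic.
The fifth oldest is D at 30 Ma; separation = |242.9 − 30| = 212.9 Myr.

E, in the Triassic; 212.9 million years to D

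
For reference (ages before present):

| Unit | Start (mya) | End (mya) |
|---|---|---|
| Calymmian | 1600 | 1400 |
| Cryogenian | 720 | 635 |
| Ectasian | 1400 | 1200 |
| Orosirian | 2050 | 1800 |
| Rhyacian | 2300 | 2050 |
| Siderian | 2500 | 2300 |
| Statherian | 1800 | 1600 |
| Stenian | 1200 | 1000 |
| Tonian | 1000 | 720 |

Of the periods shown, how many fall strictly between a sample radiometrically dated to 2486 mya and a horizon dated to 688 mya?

7

The older date is 2486 Ma and the younger is 688 Ma.
Periods with start < 2486 and end > 688 Ma: Rhyacian (2300–2050), Orosirian (2050–1800), Statherian (1800–1600), Calymmian (1600–1400), Ectasian (1400–1200), Stenian (1200–1000), Tonian (1000–720).
That is 7 complete periods.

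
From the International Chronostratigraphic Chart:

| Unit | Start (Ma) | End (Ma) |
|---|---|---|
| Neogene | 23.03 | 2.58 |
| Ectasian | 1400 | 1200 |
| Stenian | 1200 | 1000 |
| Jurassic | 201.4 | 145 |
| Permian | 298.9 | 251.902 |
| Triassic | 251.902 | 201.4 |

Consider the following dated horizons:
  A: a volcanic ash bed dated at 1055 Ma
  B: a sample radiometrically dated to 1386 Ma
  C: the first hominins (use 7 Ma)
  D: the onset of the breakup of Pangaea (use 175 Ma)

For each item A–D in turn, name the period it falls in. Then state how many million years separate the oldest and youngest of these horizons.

A — Stenian; B — Ectasian; C — Neogene; D — Jurassic; span 1379 million years

Match each age against the start–end ranges in the excerpt: A = 1055 Ma → Stenian (1200–1000); B = 1386 Ma → Ectasian (1400–1200); C = 7 Ma → Neogene (23.03–2.58); D = 175 Ma → Jurassic (201.4–145).
The largest age is 1386 Ma and the smallest is 7 Ma; their difference is 1379 Myr.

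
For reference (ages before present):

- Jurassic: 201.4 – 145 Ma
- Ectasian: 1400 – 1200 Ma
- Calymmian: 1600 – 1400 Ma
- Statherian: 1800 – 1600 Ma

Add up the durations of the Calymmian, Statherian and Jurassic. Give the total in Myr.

Each duration: Calymmian = 200; Statherian = 200; Jurassic = 56.4.
Sum: 200 + 200 + 56.4 = 456.4 Myr.

456.4 million years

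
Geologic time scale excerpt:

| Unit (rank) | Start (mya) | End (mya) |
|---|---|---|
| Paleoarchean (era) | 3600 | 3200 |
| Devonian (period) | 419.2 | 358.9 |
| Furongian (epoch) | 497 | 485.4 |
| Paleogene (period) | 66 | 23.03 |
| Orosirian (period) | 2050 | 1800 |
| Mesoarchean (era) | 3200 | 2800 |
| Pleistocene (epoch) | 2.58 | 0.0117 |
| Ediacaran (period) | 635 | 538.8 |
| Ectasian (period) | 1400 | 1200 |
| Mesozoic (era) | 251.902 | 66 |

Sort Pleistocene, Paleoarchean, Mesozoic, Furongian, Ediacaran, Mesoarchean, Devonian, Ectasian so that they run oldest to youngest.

Paleoarchean, then Mesoarchean, then Ectasian, then Ediacaran, then Furongian, then Devonian, then Mesozoic, then Pleistocene

Sorting by start age (descending Ma, since larger Ma = older): Paleoarchean began 3600, Mesoarchean began 3200, Ectasian began 1400, Ediacaran began 635, Furongian began 497, Devonian began 419.2, Mesozoic began 251.902, Pleistocene began 2.58.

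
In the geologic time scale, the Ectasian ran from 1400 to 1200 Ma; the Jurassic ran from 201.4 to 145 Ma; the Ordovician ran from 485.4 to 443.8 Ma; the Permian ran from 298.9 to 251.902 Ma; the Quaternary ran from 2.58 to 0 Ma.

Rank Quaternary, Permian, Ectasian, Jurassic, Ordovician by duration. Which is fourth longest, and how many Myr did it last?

Ordovician, 41.6 million years

Durations: Quaternary 2.58; Permian 46.998; Ectasian 200; Jurassic 56.4; Ordovician 41.6 Myr.
Sorted longest-first: Ectasian (200), Jurassic (56.4), Permian (46.998), Ordovician (41.6), Quaternary (2.58).
The fourth longest is Ordovician at 41.6 Myr.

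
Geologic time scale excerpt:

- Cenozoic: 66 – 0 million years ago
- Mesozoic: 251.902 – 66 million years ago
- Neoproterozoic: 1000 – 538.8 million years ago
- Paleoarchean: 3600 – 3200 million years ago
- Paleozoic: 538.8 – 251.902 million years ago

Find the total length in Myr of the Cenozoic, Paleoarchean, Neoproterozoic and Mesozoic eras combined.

Each duration: Cenozoic = 66; Paleoarchean = 400; Neoproterozoic = 461.2; Mesozoic = 185.902.
Sum: 66 + 400 + 461.2 + 185.902 = 1113.102 Myr.

1113.102 million years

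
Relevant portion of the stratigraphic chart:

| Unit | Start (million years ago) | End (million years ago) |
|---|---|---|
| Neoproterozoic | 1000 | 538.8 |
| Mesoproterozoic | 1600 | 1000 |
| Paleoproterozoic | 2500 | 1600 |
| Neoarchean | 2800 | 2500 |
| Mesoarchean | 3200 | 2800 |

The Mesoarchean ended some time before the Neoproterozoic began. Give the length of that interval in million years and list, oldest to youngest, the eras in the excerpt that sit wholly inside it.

End of Mesoarchean = 2800 Ma; start of Neoproterozoic = 1000 Ma.
Gap = 2800 − 1000 = 1800 Myr.
Eras wholly inside 2800–1000 Ma: Neoarchean (2800–2500), Paleoproterozoic (2500–1600), Mesoproterozoic (1600–1000).

1800 million years; Neoarchean, Paleoproterozoic, Mesoproterozoic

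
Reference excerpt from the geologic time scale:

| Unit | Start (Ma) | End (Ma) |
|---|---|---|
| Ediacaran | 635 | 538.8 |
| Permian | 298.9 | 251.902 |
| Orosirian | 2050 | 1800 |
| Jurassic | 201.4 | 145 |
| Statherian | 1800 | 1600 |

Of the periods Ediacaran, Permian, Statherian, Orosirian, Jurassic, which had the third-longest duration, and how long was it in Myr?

Start − end for each: Ediacaran 635 − 538.8 = 96.2; Permian 298.9 − 251.902 = 46.998; Statherian 1800 − 1600 = 200; Orosirian 2050 − 1800 = 250; Jurassic 201.4 − 145 = 56.4.
Ranking these from longest: Orosirian > Statherian > Ediacaran > Jurassic > Permian.
Position 3 in that ranking is Ediacaran, which lasted 96.2 Myr.

Ediacaran, 96.2 million years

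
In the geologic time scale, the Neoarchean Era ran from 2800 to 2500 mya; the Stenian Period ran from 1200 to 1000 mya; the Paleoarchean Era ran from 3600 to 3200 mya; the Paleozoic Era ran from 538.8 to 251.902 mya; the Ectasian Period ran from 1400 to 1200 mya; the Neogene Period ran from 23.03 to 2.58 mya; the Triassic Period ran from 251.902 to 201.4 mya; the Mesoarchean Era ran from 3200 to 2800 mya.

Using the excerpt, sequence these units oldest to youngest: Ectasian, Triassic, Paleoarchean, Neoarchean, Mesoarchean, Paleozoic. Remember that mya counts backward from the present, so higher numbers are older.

Sorting by start age (descending Ma, since larger Ma = older): Paleoarchean start 3600, Mesoarchean start 3200, Neoarchean start 2800, Ectasian start 1400, Paleozoic start 538.8, Triassic start 251.902.

Paleoarchean, Mesoarchean, Neoarchean, Ectasian, Paleozoic, Triassic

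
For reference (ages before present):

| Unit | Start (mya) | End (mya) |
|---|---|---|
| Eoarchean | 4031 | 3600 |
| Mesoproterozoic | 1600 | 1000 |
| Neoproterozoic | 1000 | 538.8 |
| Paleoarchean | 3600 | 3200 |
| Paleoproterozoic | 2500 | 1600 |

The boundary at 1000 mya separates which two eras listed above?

Mesoproterozoic and Neoproterozoic

The Mesoproterozoic ends at 1000 mya and the Neoproterozoic begins at 1000 mya, so they share that boundary.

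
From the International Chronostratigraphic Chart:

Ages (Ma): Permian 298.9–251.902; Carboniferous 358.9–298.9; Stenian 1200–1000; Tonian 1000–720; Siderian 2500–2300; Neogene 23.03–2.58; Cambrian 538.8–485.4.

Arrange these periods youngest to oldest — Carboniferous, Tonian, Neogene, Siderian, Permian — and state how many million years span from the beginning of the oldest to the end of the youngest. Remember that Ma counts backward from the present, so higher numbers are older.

Neogene, Permian, Carboniferous, Tonian, Siderian; total span 2497.42 Myr

From the excerpt: Carboniferous 358.9–298.9; Tonian 1000–720; Neogene 23.03–2.58; Siderian 2500–2300; Permian 298.9–251.902 (Ma).
Larger Ma is earlier, so the oldest is Siderian and the youngest is Neogene; youngest to oldest: Neogene, Permian, Carboniferous, Tonian, Siderian.
Oldest start 2500 minus youngest end 2.58 gives 2497.42 Myr overall.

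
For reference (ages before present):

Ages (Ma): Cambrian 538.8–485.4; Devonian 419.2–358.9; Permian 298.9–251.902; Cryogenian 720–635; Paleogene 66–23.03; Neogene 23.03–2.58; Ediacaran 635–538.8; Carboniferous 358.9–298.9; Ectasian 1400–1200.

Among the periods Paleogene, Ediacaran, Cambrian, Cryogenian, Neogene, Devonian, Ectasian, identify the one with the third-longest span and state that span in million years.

Durations: Paleogene 42.97; Ediacaran 96.2; Cambrian 53.4; Cryogenian 85; Neogene 20.45; Devonian 60.3; Ectasian 200 Myr.
Sorted longest-first: Ectasian (200), Ediacaran (96.2), Cryogenian (85), Devonian (60.3), Cambrian (53.4), Paleogene (42.97), Neogene (20.45).
The third longest is Cryogenian at 85 Myr.

Cryogenian, 85 million years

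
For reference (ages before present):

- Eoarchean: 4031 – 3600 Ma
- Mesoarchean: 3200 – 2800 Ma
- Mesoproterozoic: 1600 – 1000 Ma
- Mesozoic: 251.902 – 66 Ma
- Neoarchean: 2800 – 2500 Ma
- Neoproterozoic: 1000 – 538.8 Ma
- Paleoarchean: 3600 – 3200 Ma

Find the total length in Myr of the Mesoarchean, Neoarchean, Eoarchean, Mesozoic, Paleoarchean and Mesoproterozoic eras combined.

2316.902 million years

Duration is start − end for each: (3200 − 2800) + (2800 − 2500) + (4031 − 3600) + (251.902 − 66) + (3600 − 3200) + (1600 − 1000).
That is 400 + 300 + 431 + 185.902 + 400 + 600, which totals 2316.902 million years.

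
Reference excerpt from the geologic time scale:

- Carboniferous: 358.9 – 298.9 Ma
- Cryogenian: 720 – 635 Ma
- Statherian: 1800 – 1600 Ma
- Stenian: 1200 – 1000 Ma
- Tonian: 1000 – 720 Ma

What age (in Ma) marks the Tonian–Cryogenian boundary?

The Tonian ends and the Cryogenian begins at 720 Ma.

720 Ma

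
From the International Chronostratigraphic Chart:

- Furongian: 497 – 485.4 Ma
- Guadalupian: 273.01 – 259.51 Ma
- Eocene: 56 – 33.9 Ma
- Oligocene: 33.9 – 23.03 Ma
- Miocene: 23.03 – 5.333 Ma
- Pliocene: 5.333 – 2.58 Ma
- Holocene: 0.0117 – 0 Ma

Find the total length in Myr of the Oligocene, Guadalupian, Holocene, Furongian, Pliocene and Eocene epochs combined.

60.8347 million years

Duration is start − end for each: (33.9 − 23.03) + (273.01 − 259.51) + (0.0117 − 0) + (497 − 485.4) + (5.333 − 2.58) + (56 − 33.9).
That is 10.87 + 13.5 + 0.0117 + 11.6 + 2.753 + 22.1, which totals 60.8347 million years.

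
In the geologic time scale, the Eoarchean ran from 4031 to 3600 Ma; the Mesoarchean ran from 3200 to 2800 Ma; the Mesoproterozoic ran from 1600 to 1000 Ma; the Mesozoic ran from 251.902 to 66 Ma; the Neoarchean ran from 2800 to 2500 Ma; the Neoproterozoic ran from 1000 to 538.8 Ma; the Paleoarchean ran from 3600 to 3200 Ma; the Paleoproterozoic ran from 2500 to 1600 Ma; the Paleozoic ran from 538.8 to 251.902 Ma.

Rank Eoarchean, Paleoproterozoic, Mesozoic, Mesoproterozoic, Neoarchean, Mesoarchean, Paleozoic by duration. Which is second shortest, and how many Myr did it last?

Paleozoic, 286.898 million years

Start − end for each: Eoarchean 4031 − 3600 = 431; Paleoproterozoic 2500 − 1600 = 900; Mesozoic 251.902 − 66 = 185.902; Mesoproterozoic 1600 − 1000 = 600; Neoarchean 2800 − 2500 = 300; Mesoarchean 3200 − 2800 = 400; Paleozoic 538.8 − 251.902 = 286.898.
Ranking these from shortest: Mesozoic < Paleozoic < Neoarchean < Mesoarchean < Eoarchean < Mesoproterozoic < Paleoproterozoic.
Position 2 in that ranking is Paleozoic, which lasted 286.898 Myr.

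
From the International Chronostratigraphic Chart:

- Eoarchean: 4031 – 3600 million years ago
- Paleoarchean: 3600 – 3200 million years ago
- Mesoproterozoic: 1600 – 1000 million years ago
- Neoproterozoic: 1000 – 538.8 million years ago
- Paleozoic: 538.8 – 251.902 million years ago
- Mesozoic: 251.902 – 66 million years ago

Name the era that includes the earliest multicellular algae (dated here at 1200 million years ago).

Mesoproterozoic

1200 Ma lies between 1600 and 1000 Ma, so it falls in the Mesoproterozoic.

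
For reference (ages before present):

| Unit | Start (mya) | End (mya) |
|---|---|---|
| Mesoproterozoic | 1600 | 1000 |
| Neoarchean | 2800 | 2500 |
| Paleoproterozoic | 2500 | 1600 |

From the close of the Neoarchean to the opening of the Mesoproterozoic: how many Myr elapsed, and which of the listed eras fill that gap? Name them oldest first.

900 million years; Paleoproterozoic

End of Neoarchean = 2500 Ma; start of Mesoproterozoic = 1600 Ma.
Gap = 2500 − 1600 = 900 Myr.
Eras wholly inside 2500–1600 Ma: Paleoproterozoic (2500–1600).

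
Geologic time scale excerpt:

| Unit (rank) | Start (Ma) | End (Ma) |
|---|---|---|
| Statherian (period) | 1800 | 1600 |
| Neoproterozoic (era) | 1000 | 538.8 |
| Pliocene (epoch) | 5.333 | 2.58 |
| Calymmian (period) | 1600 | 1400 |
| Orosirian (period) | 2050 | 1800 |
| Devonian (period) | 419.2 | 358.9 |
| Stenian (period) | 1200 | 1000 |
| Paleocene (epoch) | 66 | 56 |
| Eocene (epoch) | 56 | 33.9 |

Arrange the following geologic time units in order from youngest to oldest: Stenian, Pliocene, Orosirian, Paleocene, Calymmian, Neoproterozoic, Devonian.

Sorting by start age (ascending Ma, since larger Ma = older): Pliocene began 5.333, Paleocene began 66, Devonian began 419.2, Neoproterozoic began 1000, Stenian began 1200, Calymmian began 1600, Orosirian began 2050.

Pliocene → Paleocene → Devonian → Neoproterozoic → Stenian → Calymmian → Orosirian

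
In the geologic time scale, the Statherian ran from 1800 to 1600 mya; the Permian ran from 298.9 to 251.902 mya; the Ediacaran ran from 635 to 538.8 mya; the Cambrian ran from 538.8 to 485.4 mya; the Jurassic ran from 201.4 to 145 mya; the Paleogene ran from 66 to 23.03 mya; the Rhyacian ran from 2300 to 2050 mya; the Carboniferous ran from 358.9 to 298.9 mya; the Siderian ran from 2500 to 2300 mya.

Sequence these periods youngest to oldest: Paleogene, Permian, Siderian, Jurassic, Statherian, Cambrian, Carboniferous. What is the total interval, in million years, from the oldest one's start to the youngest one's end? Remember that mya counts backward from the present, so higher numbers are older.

Start ages (Ma): Siderian 2500, Statherian 1800, Cambrian 538.8, Carboniferous 358.9, Permian 298.9, Jurassic 201.4, Paleogene 66.
Ordered youngest to oldest: Paleogene, Jurassic, Permian, Carboniferous, Cambrian, Statherian, Siderian.
Span = 2500 − 23.03 = 2476.97 Myr.

Paleogene → Jurassic → Permian → Carboniferous → Cambrian → Statherian → Siderian; total span 2476.97 Myr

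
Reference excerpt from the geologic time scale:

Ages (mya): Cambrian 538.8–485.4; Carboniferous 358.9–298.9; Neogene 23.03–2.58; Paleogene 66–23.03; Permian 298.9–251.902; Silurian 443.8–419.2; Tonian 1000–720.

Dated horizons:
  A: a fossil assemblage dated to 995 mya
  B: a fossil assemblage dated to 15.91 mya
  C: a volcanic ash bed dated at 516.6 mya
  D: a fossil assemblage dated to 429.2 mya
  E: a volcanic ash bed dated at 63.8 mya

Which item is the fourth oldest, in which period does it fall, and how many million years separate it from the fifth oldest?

Larger Ma means older, so oldest first: A 995 > C 516.6 > D 429.2 > E 63.8 > B 15.91.
Counting 4 along gives E (63.8 Ma); the excerpt puts that inside the Paleogene, 66–23.03 Ma.
Next in line is B (15.91 Ma), and 63.8 − 15.91 = 47.89 Myr.

E, in the Paleogene; 47.89 million years to B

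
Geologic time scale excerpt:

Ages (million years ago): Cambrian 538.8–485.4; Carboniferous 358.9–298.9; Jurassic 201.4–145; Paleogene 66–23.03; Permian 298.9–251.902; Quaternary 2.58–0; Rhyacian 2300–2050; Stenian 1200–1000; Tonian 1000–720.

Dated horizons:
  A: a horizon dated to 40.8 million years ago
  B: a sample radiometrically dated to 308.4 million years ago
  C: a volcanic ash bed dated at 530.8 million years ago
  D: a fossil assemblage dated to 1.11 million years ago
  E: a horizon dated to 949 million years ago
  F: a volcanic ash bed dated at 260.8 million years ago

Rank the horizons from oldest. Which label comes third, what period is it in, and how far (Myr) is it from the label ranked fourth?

B, in the Carboniferous; 47.6 million years to F

Sorted oldest-first by Ma: E (949), C (530.8), B (308.4), F (260.8), A (40.8), D (1.11).
The third oldest is B at 308.4 Ma, which lies in 358.9–298.9 Ma: the Carboniferous.
The fourth oldest is F at 260.8 Ma; separation = |308.4 − 260.8| = 47.6 Myr.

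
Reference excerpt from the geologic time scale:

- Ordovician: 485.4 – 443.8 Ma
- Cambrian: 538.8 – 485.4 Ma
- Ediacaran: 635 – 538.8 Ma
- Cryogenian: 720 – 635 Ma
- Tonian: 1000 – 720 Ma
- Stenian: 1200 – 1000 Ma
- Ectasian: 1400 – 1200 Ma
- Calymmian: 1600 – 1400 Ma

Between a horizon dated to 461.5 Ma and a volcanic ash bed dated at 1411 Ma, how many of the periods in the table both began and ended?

The older date is 1411 Ma and the younger is 461.5 Ma.
Periods with start < 1411 and end > 461.5 Ma: Ectasian (1400–1200), Stenian (1200–1000), Tonian (1000–720), Cryogenian (720–635), Ediacaran (635–538.8), Cambrian (538.8–485.4).
That is 6 complete periods.

6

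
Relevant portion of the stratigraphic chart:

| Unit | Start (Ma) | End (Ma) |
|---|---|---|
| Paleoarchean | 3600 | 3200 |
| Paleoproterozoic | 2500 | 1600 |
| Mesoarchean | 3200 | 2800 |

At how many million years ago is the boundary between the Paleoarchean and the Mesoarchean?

3200 Ma

The Paleoarchean ends and the Mesoarchean begins at 3200 Ma.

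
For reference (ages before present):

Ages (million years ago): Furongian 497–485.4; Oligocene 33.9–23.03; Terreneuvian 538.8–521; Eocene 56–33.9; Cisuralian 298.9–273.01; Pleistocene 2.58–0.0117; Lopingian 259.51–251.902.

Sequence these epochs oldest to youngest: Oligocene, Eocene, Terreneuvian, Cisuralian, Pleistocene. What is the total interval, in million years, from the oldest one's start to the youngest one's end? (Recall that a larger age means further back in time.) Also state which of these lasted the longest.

Terreneuvian, Cisuralian, Eocene, Oligocene, Pleistocene; total span 538.7883 Myr; longest is Cisuralian

From the excerpt: Oligocene 33.9–23.03; Eocene 56–33.9; Terreneuvian 538.8–521; Cisuralian 298.9–273.01; Pleistocene 2.58–0.0117 (Ma).
Larger Ma is earlier, so the oldest is Terreneuvian and the youngest is Pleistocene; oldest to youngest: Terreneuvian, Cisuralian, Eocene, Oligocene, Pleistocene.
Oldest start 538.8 minus youngest end 0.0117 gives 538.7883 Myr overall.
Individual lengths (start − end): Terreneuvian 17.8; Cisuralian 25.89; Pleistocene 2.5683; Eocene 22.1; Oligocene 10.87. The largest is Cisuralian at 25.89 Myr.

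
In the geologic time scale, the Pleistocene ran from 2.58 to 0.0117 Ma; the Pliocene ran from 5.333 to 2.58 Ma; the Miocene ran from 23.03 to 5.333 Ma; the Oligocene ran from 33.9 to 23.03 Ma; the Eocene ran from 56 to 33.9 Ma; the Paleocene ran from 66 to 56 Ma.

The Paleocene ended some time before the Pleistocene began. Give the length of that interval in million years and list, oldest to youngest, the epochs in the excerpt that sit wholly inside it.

53.42 million years; Eocene, Oligocene, Miocene, Pliocene

End of Paleocene = 56 Ma; start of Pleistocene = 2.58 Ma.
Gap = 56 − 2.58 = 53.42 Myr.
Epochs wholly inside 56–2.58 Ma: Eocene (56–33.9), Oligocene (33.9–23.03), Miocene (23.03–5.333), Pliocene (5.333–2.58).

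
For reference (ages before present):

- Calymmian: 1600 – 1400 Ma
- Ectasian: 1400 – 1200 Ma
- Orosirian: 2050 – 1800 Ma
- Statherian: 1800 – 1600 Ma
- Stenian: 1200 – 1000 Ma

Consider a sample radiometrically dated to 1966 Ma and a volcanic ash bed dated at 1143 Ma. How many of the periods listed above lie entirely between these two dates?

1966 Ma sits inside the Orosirian (2050–1800) and 1143 Ma inside the Stenian (1200–1000); neither of those is wholly between the two dates.
The listed periods lying completely between them are Statherian, Calymmian, Ectasian — 3 in all.

3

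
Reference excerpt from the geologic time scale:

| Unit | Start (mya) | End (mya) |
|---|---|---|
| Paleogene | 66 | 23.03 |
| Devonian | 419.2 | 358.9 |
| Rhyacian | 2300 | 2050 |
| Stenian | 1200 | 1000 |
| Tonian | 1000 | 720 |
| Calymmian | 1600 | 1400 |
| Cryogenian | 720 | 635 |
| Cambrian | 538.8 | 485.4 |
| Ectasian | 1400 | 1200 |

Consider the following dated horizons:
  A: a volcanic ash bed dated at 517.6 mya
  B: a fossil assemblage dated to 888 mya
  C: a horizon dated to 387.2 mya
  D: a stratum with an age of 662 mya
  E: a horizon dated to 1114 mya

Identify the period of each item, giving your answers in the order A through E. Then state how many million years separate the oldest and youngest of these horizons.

A: 517.6 Ma lies in 538.8–485.4 Ma, so Cambrian.
B: 888 Ma lies in 1000–720 Ma, so Tonian.
C: 387.2 Ma lies in 419.2–358.9 Ma, so Devonian.
D: 662 Ma lies in 720–635 Ma, so Cryogenian.
E: 1114 Ma lies in 1200–1000 Ma, so Stenian.
Oldest = 1114 Ma, youngest = 387.2 Ma → span 726.8 Myr.

A — Cambrian; B — Tonian; C — Devonian; D — Cryogenian; E — Stenian; span 726.8 million years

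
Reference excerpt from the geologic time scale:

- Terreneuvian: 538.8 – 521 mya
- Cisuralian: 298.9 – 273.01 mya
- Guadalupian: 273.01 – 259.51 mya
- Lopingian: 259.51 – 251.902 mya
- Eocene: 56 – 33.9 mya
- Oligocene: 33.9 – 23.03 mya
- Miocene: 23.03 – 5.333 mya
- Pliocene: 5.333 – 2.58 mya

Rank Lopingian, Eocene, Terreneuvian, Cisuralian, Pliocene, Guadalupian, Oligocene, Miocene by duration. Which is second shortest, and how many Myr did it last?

Durations: Lopingian 7.608; Eocene 22.1; Terreneuvian 17.8; Cisuralian 25.89; Pliocene 2.753; Guadalupian 13.5; Oligocene 10.87; Miocene 17.697 Myr.
Sorted shortest-first: Pliocene (2.753), Lopingian (7.608), Oligocene (10.87), Guadalupian (13.5), Miocene (17.697), Terreneuvian (17.8), Eocene (22.1), Cisuralian (25.89).
The second shortest is Lopingian at 7.608 Myr.

Lopingian, 7.608 million years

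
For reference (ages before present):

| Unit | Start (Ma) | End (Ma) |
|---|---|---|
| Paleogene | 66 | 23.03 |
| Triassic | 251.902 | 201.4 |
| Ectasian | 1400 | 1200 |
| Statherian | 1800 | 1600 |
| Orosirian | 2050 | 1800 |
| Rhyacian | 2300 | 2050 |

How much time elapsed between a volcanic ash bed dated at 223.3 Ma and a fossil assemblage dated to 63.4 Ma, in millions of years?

159.9 million years

223.3 − 63.4 = 159.9 million years.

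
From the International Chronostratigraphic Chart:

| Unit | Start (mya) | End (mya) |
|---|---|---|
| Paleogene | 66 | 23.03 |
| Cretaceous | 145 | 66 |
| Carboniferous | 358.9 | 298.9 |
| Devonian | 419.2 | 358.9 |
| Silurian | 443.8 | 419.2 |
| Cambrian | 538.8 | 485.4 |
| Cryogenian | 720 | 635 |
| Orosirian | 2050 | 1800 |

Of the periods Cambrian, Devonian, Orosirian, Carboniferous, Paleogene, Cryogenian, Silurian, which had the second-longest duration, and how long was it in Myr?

Durations: Cambrian 53.4; Devonian 60.3; Orosirian 250; Carboniferous 60; Paleogene 42.97; Cryogenian 85; Silurian 24.6 Myr.
Sorted longest-first: Orosirian (250), Cryogenian (85), Devonian (60.3), Carboniferous (60), Cambrian (53.4), Paleogene (42.97), Silurian (24.6).
The second longest is Cryogenian at 85 Myr.

Cryogenian, 85 million years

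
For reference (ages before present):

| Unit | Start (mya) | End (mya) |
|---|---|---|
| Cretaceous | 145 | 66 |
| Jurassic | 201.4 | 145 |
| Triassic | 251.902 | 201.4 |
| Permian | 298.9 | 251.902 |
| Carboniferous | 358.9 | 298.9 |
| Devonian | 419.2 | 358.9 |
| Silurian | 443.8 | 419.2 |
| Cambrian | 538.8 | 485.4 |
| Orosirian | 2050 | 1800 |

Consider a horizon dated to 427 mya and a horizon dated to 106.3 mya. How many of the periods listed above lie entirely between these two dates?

5

The older date is 427 Ma and the younger is 106.3 Ma.
Periods with start < 427 and end > 106.3 Ma: Devonian (419.2–358.9), Carboniferous (358.9–298.9), Permian (298.9–251.902), Triassic (251.902–201.4), Jurassic (201.4–145).
That is 5 complete periods.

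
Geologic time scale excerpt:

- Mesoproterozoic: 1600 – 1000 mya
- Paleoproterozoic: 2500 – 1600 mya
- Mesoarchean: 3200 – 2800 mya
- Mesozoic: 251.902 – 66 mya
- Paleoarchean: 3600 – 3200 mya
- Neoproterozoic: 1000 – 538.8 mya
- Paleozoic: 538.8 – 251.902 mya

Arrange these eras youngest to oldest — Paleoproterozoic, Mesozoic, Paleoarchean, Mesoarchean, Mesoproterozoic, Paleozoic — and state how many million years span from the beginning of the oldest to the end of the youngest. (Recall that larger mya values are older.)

Mesozoic, Paleozoic, Mesoproterozoic, Paleoproterozoic, Mesoarchean, Paleoarchean; total span 3534 Myr

Start ages (Ma): Paleoarchean 3600, Mesoarchean 3200, Paleoproterozoic 2500, Mesoproterozoic 1600, Paleozoic 538.8, Mesozoic 251.902.
Ordered youngest to oldest: Mesozoic, Paleozoic, Mesoproterozoic, Paleoproterozoic, Mesoarchean, Paleoarchean.
Span = 3600 − 66 = 3534 Myr.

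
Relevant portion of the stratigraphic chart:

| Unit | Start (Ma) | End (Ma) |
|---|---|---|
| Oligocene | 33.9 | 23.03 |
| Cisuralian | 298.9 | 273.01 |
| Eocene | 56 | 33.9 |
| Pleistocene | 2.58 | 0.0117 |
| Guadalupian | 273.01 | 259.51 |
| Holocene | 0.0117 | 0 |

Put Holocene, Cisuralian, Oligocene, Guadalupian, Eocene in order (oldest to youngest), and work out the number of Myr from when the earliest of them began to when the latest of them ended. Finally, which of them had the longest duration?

Start ages (Ma): Cisuralian 298.9, Guadalupian 273.01, Eocene 56, Oligocene 33.9, Holocene 0.0117.
Ordered oldest to youngest: Cisuralian, Guadalupian, Eocene, Oligocene, Holocene.
Span = 298.9 − 0 = 298.9 Myr.
Durations: Cisuralian 25.89, Oligocene 10.87, Eocene 22.1, Guadalupian 13.5, Holocene 0.0117 → longest is Cisuralian (25.89 Myr).

Cisuralian → Guadalupian → Eocene → Oligocene → Holocene; total span 298.9 Myr; longest is Cisuralian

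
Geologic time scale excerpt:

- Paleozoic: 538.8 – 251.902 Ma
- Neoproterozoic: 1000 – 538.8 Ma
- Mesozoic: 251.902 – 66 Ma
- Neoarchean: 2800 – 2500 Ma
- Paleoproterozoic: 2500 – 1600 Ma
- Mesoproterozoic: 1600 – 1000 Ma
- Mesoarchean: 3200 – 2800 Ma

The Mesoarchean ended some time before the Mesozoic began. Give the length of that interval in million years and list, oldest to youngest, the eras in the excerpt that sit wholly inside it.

End of Mesoarchean = 2800 Ma; start of Mesozoic = 251.902 Ma.
Gap = 2800 − 251.902 = 2548.098 Myr.
Eras wholly inside 2800–251.902 Ma: Neoarchean (2800–2500), Paleoproterozoic (2500–1600), Mesoproterozoic (1600–1000), Neoproterozoic (1000–538.8), Paleozoic (538.8–251.902).

2548.098 million years; Neoarchean, Paleoproterozoic, Mesoproterozoic, Neoproterozoic, Paleozoic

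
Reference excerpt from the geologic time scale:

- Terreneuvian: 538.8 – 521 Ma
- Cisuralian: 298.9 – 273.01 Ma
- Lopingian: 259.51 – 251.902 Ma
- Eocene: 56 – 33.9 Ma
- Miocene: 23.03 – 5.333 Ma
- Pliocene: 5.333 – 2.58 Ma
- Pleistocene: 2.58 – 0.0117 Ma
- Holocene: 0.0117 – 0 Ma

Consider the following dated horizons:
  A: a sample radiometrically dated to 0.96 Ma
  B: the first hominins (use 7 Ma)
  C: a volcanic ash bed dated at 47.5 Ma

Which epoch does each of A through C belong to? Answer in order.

Match each age against the start–end ranges in the excerpt: A = 0.96 Ma → Pleistocene (2.58–0.0117); B = 7 Ma → Miocene (23.03–5.333); C = 47.5 Ma → Eocene (56–33.9).

A — Pleistocene; B — Miocene; C — Eocene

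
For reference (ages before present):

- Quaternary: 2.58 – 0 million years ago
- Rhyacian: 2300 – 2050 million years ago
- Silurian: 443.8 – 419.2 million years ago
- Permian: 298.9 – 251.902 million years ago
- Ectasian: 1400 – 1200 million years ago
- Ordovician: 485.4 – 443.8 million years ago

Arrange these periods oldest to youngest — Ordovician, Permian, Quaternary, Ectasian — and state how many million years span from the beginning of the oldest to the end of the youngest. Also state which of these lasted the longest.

Start ages (Ma): Ectasian 1400, Ordovician 485.4, Permian 298.9, Quaternary 2.58.
Ordered oldest to youngest: Ectasian, Ordovician, Permian, Quaternary.
Span = 1400 − 0 = 1400 Myr.
Durations: Quaternary 2.58, Ectasian 200, Permian 46.998, Ordovician 41.6 → longest is Ectasian (200 Myr).

Ectasian → Ordovician → Permian → Quaternary; total span 1400 Myr; longest is Ectasian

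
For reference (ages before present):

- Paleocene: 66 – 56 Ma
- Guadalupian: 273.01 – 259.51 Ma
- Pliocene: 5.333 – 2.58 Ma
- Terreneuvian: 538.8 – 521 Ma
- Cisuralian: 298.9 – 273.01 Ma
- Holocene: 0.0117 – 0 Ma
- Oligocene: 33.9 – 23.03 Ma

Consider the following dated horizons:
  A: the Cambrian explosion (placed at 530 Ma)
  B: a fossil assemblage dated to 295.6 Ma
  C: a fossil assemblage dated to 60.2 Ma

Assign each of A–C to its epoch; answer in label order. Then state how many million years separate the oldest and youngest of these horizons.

A — Terreneuvian; B — Cisuralian; C — Paleocene; span 469.8 million years

A: 530 Ma lies in 538.8–521 Ma, so Terreneuvian.
B: 295.6 Ma lies in 298.9–273.01 Ma, so Cisuralian.
C: 60.2 Ma lies in 66–56 Ma, so Paleocene.
Oldest = 530 Ma, youngest = 60.2 Ma → span 469.8 Myr.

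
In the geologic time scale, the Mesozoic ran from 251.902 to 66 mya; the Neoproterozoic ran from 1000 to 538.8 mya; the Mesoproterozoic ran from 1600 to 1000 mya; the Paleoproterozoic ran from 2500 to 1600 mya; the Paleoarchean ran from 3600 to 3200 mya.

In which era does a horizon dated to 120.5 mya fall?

120.5 Ma lies between 251.902 and 66 Ma, so it falls in the Mesozoic.

Mesozoic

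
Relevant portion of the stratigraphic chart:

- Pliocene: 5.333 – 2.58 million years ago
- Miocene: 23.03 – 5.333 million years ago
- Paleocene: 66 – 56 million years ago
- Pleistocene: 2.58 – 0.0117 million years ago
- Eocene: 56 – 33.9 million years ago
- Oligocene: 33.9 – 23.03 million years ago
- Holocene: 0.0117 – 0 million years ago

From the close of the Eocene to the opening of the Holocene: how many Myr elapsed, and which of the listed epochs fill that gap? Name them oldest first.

The Eocene closes at 33.9 Ma and the Holocene opens at 0.0117 Ma, so the interval is 33.9 − 0.0117 = 33.8883 Myr.
An epoch fits inside if it starts at or after 33.9 Ma and ends at or before 0.0117 Ma; oldest first that gives Oligocene, Miocene, Pliocene, Pleistocene.

33.8883 million years; Oligocene, Miocene, Pliocene, Pleistocene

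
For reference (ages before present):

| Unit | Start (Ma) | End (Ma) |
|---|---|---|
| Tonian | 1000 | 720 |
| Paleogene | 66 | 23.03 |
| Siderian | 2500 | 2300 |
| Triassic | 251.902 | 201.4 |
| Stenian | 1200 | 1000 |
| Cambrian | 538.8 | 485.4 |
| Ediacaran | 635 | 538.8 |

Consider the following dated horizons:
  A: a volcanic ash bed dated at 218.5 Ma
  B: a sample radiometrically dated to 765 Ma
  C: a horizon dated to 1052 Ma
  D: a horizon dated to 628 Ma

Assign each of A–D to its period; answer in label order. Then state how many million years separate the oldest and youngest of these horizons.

A — Triassic; B — Tonian; C — Stenian; D — Ediacaran; span 833.5 million years

Match each age against the start–end ranges in the excerpt: A = 218.5 Ma → Triassic (251.902–201.4); B = 765 Ma → Tonian (1000–720); C = 1052 Ma → Stenian (1200–1000); D = 628 Ma → Ediacaran (635–538.8).
The largest age is 1052 Ma and the smallest is 218.5 Ma; their difference is 833.5 Myr.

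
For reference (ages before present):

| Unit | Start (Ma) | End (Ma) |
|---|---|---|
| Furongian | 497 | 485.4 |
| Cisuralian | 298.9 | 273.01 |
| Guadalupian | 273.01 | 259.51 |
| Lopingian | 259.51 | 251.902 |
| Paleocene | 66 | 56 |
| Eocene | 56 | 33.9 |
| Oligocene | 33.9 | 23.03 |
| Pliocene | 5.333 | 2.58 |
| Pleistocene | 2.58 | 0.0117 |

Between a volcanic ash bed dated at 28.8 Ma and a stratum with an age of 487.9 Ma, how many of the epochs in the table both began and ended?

5

The older date is 487.9 Ma and the younger is 28.8 Ma.
Epochs with start < 487.9 and end > 28.8 Ma: Cisuralian (298.9–273.01), Guadalupian (273.01–259.51), Lopingian (259.51–251.902), Paleocene (66–56), Eocene (56–33.9).
That is 5 complete epochs.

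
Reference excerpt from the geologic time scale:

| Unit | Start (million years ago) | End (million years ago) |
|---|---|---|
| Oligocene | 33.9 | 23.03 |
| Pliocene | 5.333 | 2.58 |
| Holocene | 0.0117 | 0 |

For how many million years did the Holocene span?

0.0117 million years

0.0117 − 0 = 0.0117 million years.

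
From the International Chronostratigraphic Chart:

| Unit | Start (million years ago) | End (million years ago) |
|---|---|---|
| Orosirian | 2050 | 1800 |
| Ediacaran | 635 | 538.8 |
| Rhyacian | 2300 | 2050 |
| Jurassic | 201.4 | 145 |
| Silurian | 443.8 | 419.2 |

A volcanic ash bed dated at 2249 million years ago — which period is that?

2249 Ma lies between 2300 and 2050 Ma, so it falls in the Rhyacian.

Rhyacian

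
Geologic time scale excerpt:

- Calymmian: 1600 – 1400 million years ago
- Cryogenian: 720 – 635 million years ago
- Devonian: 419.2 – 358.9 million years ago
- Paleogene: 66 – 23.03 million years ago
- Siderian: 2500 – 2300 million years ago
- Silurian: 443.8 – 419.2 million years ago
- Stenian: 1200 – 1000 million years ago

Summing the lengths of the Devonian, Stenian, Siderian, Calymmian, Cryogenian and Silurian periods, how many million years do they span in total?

769.9 million years

Each duration: Devonian = 60.3; Stenian = 200; Siderian = 200; Calymmian = 200; Cryogenian = 85; Silurian = 24.6.
Sum: 60.3 + 200 + 200 + 200 + 85 + 24.6 = 769.9 Myr.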